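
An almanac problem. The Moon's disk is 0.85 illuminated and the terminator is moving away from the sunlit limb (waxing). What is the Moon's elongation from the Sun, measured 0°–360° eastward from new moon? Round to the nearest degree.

134°

cos θ = 1 − 2f = -0.700, giving a principal value of 134.4°.
Waxing ⇒ before full, so θ = 134.4°.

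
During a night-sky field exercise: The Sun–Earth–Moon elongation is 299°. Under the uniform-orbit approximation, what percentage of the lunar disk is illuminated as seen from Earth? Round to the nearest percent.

26%

Half-versine of 299°: (1 − 0.485)/2 = 0.258, i.e. 26%.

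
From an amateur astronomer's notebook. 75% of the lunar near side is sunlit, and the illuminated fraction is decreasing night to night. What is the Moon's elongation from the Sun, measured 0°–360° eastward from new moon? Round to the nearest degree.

240°

cos θ = 1 − 2f = -0.500, giving a principal value of 120.0°.
A waning Moon lies in 180°–360°, so θ = 360° − 120.0° = 240.0°.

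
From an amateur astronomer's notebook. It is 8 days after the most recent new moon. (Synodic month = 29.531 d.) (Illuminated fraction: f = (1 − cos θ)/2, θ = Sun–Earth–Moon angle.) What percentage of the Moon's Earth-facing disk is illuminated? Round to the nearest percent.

Phase angle: θ = 360°·(8 d)/(29.531 d) = 97.5°.
With cos θ = (-0.131), the lit fraction is (1 − (-0.131))/2 ≈ 0.565, so 57%.

57%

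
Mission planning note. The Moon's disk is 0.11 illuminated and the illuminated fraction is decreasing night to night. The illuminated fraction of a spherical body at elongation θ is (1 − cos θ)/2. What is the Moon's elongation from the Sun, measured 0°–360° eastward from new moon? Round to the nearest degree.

From f = (1 − cos θ)/2: cos θ = 1 − 2×0.11 = 0.780; arccos → 38.7°.
Waning ⇒ past full, so θ = 360° − 38.7° = 321.3°.

321°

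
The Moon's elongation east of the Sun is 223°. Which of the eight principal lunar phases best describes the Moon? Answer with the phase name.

waning gibbous

The waning gibbous sector spans roughly 202°–248°; 223° falls inside it.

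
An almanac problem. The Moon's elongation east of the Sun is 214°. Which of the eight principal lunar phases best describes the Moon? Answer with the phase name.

waning gibbous

The waning gibbous sector spans roughly 202°–248°; 214° falls inside it.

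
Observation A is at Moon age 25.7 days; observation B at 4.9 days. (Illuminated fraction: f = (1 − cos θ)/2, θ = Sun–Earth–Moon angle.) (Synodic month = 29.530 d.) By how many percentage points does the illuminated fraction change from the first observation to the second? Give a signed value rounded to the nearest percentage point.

+9 pp

θ₁ = 360° × 25.7/29.530 = 313.3°, f₁ = (1 − cos θ₁)/2 = 0.157.
θ₂ = 360° × 4.9/29.530 = 59.7°, f₂ = (1 − cos θ₂)/2 = 0.248.
Change = f₂ − f₁ = +0.091 → +9 percentage points.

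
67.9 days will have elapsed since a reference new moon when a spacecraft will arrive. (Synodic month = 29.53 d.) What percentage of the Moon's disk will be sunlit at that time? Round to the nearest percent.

Reduce mod P: 67.9 − 2×29.53 = 8.84 d into the current lunation.
Elongation θ = 360° × 8.84/29.53 ≈ 107.8°.
cos 107.8° = (-0.305), so f = (1 − (-0.305))/2 = 0.653, so 65%.

65%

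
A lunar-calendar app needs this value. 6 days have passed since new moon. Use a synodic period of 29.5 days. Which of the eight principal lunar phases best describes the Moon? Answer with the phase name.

first quarter

θ ≈ 360° × 6/29.5 = 73°, which falls in the first quarter sector.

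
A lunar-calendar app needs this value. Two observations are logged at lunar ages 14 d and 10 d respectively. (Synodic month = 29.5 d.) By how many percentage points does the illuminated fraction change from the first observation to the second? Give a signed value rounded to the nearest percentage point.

-23 percentage points

First observation: θ = 360°·14/29.5 = 170.8°, so f = 0.994.
Second observation: θ = 122.0°, f = 0.765.
Δf = 0.765 − 0.994 = -0.228, i.e. -23 pp.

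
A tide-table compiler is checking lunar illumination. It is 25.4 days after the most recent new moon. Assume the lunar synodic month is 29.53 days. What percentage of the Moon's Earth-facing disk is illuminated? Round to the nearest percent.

18%

Phase angle: θ = 360°·(25.4 d)/(29.53 d) = 309.7°.
Illuminated fraction = (1 − cos 309.7°)/2 = (1 − 0.638)/2 ≈ 0.181, so 18%.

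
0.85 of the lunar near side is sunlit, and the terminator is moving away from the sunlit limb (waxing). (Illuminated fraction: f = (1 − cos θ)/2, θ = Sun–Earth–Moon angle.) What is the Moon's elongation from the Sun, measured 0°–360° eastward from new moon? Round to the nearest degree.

134°

cos θ = 1 − 2f = -0.700, giving a principal value of 134.4°.
Waxing ⇒ before full, so θ = 134.4°.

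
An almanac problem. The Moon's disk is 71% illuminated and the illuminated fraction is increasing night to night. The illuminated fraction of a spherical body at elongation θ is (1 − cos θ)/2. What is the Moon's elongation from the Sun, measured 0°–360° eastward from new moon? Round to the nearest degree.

From f = (1 − cos θ)/2: cos θ = 1 − 2×0.71 = -0.420; arccos → 114.8°.
Waxing ⇒ before full, so θ = 114.8°.

115°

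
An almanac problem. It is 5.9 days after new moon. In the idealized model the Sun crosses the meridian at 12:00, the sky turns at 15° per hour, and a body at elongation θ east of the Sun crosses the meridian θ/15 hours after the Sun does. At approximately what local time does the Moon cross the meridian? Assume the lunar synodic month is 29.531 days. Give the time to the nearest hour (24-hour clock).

17:00

Phase angle: θ = 360°·(5.9 d)/(29.531 d) = 71.9°.
The Moon trails the Sun by θ/15 = 71.9/15 ≈ 4.79 hours.
12:00 + 4.79 h ≈ 16:48 → 17:00 to the nearest hour.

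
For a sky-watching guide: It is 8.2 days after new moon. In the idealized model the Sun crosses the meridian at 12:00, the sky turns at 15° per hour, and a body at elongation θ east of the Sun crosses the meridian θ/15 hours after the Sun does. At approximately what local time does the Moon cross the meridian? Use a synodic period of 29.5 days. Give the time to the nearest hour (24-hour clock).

Elongation θ = 360° × 8.2/29.5 ≈ 100.1°.
At 15° of sky rotation per hour, 100.1° corresponds to a 6.67 h lag.
12:00 + 6.67 h ≈ 18:40 → 19:00 to the nearest hour.

19:00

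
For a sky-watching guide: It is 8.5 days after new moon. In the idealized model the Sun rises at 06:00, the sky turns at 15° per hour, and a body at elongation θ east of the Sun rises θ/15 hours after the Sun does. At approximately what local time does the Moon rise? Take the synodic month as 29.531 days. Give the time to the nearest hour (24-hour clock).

13:00

Elongation θ = 360° × 8.5/29.531 ≈ 103.6°.
The Moon trails the Sun by θ/15 = 103.6/15 ≈ 6.91 hours.
06:00 + 6.91 h ≈ 12:54 → 13:00 to the nearest hour.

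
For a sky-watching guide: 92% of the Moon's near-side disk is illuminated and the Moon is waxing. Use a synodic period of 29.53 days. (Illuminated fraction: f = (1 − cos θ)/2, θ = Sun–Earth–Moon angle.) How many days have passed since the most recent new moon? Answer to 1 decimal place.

From f = (1 − cos θ)/2: cos θ = 1 − 2×0.92 = -0.840; arccos → 147.1°.
Waxing ⇒ before full, so θ = 147.1°.
At 360°/29.53 d per day, 147.1° corresponds to 12.07 days.

12.1 days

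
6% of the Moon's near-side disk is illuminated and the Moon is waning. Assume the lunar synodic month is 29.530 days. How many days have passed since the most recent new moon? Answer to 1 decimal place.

Invert f = (1 − cos θ)/2 to get cos θ = 1 − 2(0.06) = 0.880, hence θ₀ = arccos 0.880 = 28.4°.
Since the Moon is past full (waning), take the reflex angle: θ = 360° − 28.4° = 331.6°.
At 360°/29.530 d per day, 331.6° corresponds to 27.20 days.

27.2 days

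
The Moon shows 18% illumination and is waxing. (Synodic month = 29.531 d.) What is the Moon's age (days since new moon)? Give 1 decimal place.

cos θ = 1 − 2f = 0.640, giving a principal value of 50.2°.
Waxing ⇒ before full, so θ = 50.2°.
At 360°/29.531 d per day, 50.2° corresponds to 4.12 days.

4.1 days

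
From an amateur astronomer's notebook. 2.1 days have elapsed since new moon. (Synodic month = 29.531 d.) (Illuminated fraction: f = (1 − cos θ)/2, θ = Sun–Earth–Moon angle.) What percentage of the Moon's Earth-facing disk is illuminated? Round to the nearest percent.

5%

The Moon has covered 2.1/29.531 of its cycle, so θ ≈ 360° × 2.1/29.531 = 25.6°.
cos 25.6° = 0.902, so f = (1 − 0.902)/2 = 0.049, so 5%.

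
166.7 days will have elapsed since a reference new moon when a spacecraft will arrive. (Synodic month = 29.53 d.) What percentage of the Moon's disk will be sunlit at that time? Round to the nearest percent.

81%

166.7 d spans 5 complete synodic months (5 × 29.53 = 147.65 d) plus 19.05 d.
The Moon has covered 19.05/29.53 of its cycle, so θ ≈ 360° × 19.05/29.53 = 232.2°.
With cos θ = (-0.612), the lit fraction is (1 − (-0.612))/2 ≈ 0.806, so 81%.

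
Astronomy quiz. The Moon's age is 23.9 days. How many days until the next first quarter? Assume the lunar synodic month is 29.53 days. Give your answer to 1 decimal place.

13.0 days

First quarter occurs at elongation 90°, i.e. at age 29.53 × 90/360 = 7.383 d.
Already past this cycle's first quarter; the next is at 7.383 + 29.53 = 36.913 d, so 36.913 − 23.9 = 13.013 days.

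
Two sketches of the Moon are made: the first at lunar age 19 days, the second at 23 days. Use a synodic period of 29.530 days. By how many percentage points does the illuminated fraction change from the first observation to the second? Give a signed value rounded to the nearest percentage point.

First observation: θ = 360°·19/29.530 = 231.6°, so f = 0.810.
Second observation: θ = 280.4°, f = 0.410.
Δf = 0.410 − 0.810 = -0.401, i.e. -40 pp.

-40 pp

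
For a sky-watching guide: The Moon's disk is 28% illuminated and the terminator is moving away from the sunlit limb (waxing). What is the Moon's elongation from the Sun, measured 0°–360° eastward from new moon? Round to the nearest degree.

64°

cos θ = 1 − 2f = 0.440, giving a principal value of 63.9°.
Waxing ⇒ before full, so θ = 63.9°.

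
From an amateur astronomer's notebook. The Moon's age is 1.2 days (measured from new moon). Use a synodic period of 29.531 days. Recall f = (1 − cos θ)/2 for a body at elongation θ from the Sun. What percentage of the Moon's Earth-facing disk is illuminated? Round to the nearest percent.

Elongation θ = 360° × 1.2/29.531 ≈ 14.6°.
Illuminated fraction = (1 − cos 14.6°)/2 = (1 − 0.968)/2 ≈ 0.016, so 2%.

2%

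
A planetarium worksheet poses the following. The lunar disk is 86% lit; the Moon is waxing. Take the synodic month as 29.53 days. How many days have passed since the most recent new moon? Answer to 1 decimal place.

Invert f = (1 − cos θ)/2 to get cos θ = 1 − 2(0.86) = -0.720, hence θ₀ = arccos -0.720 = 136.1°.
The Moon is waxing (0°–180°), so θ = 136.1° directly.
At 360°/29.53 d per day, 136.1° corresponds to 11.16 days.

11.2 days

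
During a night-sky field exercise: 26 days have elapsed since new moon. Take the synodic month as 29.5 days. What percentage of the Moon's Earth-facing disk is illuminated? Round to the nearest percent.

13%

Elongation θ = 360° × 26/29.5 ≈ 317.3°.
With cos θ = 0.735, the lit fraction is (1 − 0.735)/2 ≈ 0.133, so 13%.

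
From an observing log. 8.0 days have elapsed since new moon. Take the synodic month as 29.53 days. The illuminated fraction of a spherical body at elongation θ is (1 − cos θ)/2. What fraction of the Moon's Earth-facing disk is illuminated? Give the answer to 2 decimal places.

0.57

Phase angle: θ = 360°·(8.0 d)/(29.53 d) = 97.5°.
Illuminated fraction = (1 − cos 97.5°)/2 = (1 − (-0.131))/2 ≈ 0.566.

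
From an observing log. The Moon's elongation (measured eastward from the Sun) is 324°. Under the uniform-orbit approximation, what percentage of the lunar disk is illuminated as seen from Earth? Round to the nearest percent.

Half-versine of 324°: (1 − 0.809)/2 = 0.095, i.e. 10%.

10%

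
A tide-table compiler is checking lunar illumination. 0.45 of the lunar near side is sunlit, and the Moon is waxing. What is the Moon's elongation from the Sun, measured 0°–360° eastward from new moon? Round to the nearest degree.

cos θ = 1 − 2f = 0.100, giving a principal value of 84.3°.
Waxing ⇒ before full, so θ = 84.3°.

84°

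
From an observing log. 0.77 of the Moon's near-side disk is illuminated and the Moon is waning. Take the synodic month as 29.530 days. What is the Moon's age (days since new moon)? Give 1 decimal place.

19.5 days

cos θ = 1 − 2f = -0.540, giving a principal value of 122.7°.
Since the Moon is past full (waning), take the reflex angle: θ = 360° − 122.7° = 237.3°.
That fraction of the synodic month is 237.3/360 × 29.530 d ≈ 19.47 d.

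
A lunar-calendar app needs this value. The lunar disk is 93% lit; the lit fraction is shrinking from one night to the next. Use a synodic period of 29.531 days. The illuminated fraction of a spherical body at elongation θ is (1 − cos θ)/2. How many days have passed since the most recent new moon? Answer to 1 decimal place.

17.3 days

Invert f = (1 − cos θ)/2 to get cos θ = 1 − 2(0.93) = -0.860, hence θ₀ = arccos -0.860 = 149.3°.
Waning ⇒ past full, so θ = 360° − 149.3° = 210.7°.
That fraction of the synodic month is 210.7/360 × 29.531 d ≈ 17.28 d.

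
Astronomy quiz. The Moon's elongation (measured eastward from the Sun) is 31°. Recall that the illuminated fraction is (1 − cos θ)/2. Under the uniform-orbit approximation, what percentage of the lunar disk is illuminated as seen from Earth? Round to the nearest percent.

cos 31° = 0.857, so f = (1 − 0.857)/2 = 0.071, i.e. 7%.

7%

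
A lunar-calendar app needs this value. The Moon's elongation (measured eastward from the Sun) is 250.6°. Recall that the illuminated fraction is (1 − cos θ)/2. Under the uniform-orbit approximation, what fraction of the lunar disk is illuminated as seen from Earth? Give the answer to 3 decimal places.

0.666

f = (1 − cos 250.6°)/2 = (1 − (-0.332))/2 ≈ 0.666.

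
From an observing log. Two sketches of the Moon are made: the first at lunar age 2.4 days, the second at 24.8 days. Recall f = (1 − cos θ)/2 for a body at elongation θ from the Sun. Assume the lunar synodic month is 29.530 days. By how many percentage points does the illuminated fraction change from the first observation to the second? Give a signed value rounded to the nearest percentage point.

+17 pp

First observation: θ = 360°·2.4/29.530 = 29.3°, so f = 0.064.
Second observation: θ = 302.3°, f = 0.233.
Δf = 0.233 − 0.064 = +0.169, i.e. +17 pp.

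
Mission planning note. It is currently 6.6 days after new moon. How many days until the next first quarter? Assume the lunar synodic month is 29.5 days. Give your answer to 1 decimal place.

0.8 days

First quarter is 0.25 of the way through the cycle: age 0.25 × 29.5 = 7.375 d.
That is 7.375 − 6.6 = 0.775 days ahead.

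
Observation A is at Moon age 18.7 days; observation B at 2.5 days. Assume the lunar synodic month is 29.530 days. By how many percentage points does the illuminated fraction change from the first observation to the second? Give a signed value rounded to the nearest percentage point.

-77 pp

First observation: θ = 360°·18.7/29.530 = 228.0°, so f = 0.835.
Second observation: θ = 30.5°, f = 0.069.
Δf = 0.069 − 0.835 = -0.766, i.e. -77 pp.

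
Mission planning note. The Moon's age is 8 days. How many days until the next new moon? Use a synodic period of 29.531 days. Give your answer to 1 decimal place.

The next new moon completes the synodic month: 29.531 − 8 = 21.531 days.

21.5 days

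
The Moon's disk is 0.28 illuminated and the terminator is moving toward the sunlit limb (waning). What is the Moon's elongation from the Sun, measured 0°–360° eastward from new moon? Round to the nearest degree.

From f = (1 − cos θ)/2: cos θ = 1 − 2×0.28 = 0.440; arccos → 63.9°.
Waning ⇒ past full, so θ = 360° − 63.9° = 296.1°.

296°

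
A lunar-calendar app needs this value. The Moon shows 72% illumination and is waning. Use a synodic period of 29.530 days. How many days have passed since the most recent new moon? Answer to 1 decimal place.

Invert f = (1 − cos θ)/2 to get cos θ = 1 − 2(0.72) = -0.440, hence θ₀ = arccos -0.440 = 116.1°.
Waning ⇒ past full, so θ = 360° − 116.1° = 243.9°.
That fraction of the synodic month is 243.9/360 × 29.530 d ≈ 20.01 d.

20.0 days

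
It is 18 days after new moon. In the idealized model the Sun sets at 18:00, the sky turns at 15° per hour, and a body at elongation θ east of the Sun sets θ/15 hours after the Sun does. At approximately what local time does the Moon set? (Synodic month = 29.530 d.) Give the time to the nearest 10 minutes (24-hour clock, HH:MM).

08:40

Elongation θ = 360° × 18/29.530 ≈ 219.4°.
At 15° of sky rotation per hour, 219.4° corresponds to a 14.63 h lag.
18:00 + 14.629 h ≈ 08:38 → 08:40 to the nearest ten minutes.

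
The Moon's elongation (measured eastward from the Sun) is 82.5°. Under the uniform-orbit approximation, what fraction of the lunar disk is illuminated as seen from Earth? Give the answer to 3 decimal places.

0.435

cos 82.5° = 0.131, so f = (1 − 0.131)/2 = 0.435.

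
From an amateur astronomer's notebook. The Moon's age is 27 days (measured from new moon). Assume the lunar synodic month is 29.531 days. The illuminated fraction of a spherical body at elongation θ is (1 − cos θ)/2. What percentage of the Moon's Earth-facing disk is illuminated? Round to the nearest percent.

The Moon has covered 27/29.531 of its cycle, so θ ≈ 360° × 27/29.531 = 329.1°.
cos 329.1° = 0.858, so f = (1 − 0.858)/2 = 0.071, so 7%.

7%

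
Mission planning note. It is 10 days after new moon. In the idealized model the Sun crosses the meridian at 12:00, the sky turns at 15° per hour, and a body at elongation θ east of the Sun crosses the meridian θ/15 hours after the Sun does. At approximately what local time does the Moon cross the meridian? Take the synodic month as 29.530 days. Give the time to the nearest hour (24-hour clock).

Phase angle: θ = 360°·(10 d)/(29.530 d) = 121.9°.
At 15° of sky rotation per hour, 121.9° corresponds to a 8.13 h lag.
12:00 + 8.13 h ≈ 20:08 → 20:00 to the nearest hour.

20:00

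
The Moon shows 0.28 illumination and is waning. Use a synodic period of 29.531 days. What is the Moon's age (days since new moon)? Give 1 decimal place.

24.3 days

From f = (1 − cos θ)/2: cos θ = 1 − 2×0.28 = 0.440; arccos → 63.9°.
Waning ⇒ past full, so θ = 360° − 63.9° = 296.1°.
That fraction of the synodic month is 296.1/360 × 29.531 d ≈ 24.29 d.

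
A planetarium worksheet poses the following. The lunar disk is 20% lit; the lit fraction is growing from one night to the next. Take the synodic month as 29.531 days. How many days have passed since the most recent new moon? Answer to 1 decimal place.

4.4 days

Invert f = (1 − cos θ)/2 to get cos θ = 1 − 2(0.20) = 0.600, hence θ₀ = arccos 0.600 = 53.1°.
The Moon is waxing (0°–180°), so θ = 53.1° directly.
Age = 29.531 × 53.1°/360° ≈ 4.36 days.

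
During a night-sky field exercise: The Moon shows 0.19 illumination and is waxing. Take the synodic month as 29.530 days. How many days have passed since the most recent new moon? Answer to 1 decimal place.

4.2 days

From f = (1 − cos θ)/2: cos θ = 1 − 2×0.19 = 0.620; arccos → 51.7°.
The Moon is waxing (0°–180°), so θ = 51.7° directly.
That fraction of the synodic month is 51.7/360 × 29.530 d ≈ 4.24 d.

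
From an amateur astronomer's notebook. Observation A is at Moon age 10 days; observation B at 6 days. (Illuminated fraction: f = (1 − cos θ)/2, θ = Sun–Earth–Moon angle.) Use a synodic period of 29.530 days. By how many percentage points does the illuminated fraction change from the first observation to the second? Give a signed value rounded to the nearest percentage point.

θ₁ = 360° × 10/29.530 = 121.9°, f₁ = (1 − cos θ₁)/2 = 0.764.
θ₂ = 360° × 6/29.530 = 73.1°, f₂ = (1 − cos θ₂)/2 = 0.355.
Change = f₂ − f₁ = -0.409 → -41 percentage points.

-41 pp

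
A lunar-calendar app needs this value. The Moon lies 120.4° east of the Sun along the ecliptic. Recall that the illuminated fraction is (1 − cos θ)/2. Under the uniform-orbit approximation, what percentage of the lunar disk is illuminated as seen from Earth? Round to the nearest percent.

75%

Half-versine of 120.4°: (1 − (-0.506))/2 = 0.753, i.e. 75%.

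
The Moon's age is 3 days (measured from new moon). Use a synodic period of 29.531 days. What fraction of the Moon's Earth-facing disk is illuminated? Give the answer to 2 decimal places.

Elongation θ = 360° × 3/29.531 ≈ 36.6°.
cos 36.6° = 0.803, so f = (1 − 0.803)/2 = 0.098.

0.10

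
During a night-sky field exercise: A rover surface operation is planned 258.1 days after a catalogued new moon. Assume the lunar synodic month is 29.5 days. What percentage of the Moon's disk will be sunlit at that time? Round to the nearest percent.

Reduce mod P: 258.1 − 8×29.5 = 22.10 d into the current lunation.
Elongation θ = 360° × 22.10/29.5 ≈ 269.7°.
cos 269.7° = (-0.005), so f = (1 − (-0.005))/2 = 0.503, so 50%.

50%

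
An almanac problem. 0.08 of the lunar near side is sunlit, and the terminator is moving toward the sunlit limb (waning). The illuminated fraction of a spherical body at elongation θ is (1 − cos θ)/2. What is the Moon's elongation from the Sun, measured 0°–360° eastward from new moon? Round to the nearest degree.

Invert f = (1 − cos θ)/2 to get cos θ = 1 − 2(0.08) = 0.840, hence θ₀ = arccos 0.840 = 32.9°.
Since the Moon is past full (waning), take the reflex angle: θ = 360° − 32.9° = 327.1°.

327°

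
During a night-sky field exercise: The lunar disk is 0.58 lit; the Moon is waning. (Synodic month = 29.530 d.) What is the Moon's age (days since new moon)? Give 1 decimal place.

From f = (1 − cos θ)/2: cos θ = 1 − 2×0.58 = -0.160; arccos → 99.2°.
Waning ⇒ past full, so θ = 360° − 99.2° = 260.8°.
Age = 29.530 × 260.8°/360° ≈ 21.39 days.

21.4 days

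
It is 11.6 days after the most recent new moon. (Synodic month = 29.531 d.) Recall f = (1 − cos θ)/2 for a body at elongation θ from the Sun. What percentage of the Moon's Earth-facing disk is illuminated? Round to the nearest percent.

89%

Phase angle: θ = 360°·(11.6 d)/(29.531 d) = 141.4°.
With cos θ = (-0.782), the lit fraction is (1 − (-0.782))/2 ≈ 0.891, so 89%.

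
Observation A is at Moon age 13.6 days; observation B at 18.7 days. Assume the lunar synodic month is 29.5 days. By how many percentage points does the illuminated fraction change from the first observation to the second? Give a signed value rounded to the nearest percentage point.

θ₁ = 360° × 13.6/29.5 = 166.0°, f₁ = (1 − cos θ₁)/2 = 0.985.
θ₂ = 360° × 18.7/29.5 = 228.2°, f₂ = (1 − cos θ₂)/2 = 0.833.
Change = f₂ − f₁ = -0.152 → -15 percentage points.

-15 percentage points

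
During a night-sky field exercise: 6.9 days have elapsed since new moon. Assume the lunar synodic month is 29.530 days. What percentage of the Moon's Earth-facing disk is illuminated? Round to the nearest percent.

45%

Elongation θ = 360° × 6.9/29.530 ≈ 84.1°.
With cos θ = 0.102, the lit fraction is (1 − 0.102)/2 ≈ 0.449, so 45%.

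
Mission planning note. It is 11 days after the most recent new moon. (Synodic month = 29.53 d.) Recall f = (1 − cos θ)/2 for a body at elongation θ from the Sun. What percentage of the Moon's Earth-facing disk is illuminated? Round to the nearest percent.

85%

Elongation θ = 360° × 11/29.53 ≈ 134.1°.
Illuminated fraction = (1 − cos 134.1°)/2 = (1 − (-0.696))/2 ≈ 0.848, so 85%.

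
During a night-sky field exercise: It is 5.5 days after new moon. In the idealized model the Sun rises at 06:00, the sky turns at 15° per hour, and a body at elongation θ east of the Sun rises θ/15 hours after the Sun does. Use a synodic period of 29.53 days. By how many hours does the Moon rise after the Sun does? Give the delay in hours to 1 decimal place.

4.5 h

The Moon has covered 5.5/29.53 of its cycle, so θ ≈ 360° × 5.5/29.53 = 67.1°.
The Moon trails the Sun by θ/15 = 67.1/15 ≈ 4.47 hours.
So the Moon rises 4.47 h after the Sun.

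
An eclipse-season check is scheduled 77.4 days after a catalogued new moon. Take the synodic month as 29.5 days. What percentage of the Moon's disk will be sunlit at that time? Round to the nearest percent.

86%

77.4 d spans 2 complete synodic months (2 × 29.5 = 59.00 d) plus 18.40 d.
The Moon has covered 18.40/29.5 of its cycle, so θ ≈ 360° × 18.40/29.5 = 224.5°.
With cos θ = (-0.713), the lit fraction is (1 − (-0.713))/2 ≈ 0.856, so 86%.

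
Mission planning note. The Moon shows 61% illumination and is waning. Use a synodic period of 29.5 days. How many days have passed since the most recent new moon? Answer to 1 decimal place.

Invert f = (1 − cos θ)/2 to get cos θ = 1 − 2(0.61) = -0.220, hence θ₀ = arccos -0.220 = 102.7°.
Since the Moon is past full (waning), take the reflex angle: θ = 360° − 102.7° = 257.3°.
Age = 29.5 × 257.3°/360° ≈ 21.08 days.

21.1 days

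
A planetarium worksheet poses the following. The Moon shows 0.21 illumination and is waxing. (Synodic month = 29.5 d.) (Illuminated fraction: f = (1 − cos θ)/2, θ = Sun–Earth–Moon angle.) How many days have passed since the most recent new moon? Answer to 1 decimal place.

4.5 days

From f = (1 − cos θ)/2: cos θ = 1 − 2×0.21 = 0.580; arccos → 54.5°.
Waxing ⇒ before full, so θ = 54.5°.
That fraction of the synodic month is 54.5/360 × 29.5 d ≈ 4.47 d.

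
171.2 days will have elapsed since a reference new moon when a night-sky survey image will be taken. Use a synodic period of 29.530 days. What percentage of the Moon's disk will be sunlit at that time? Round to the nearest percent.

171.2/29.530 = 5.797 lunations, so 5 complete cycles and 23.55 d into the next.
Elongation θ = 360° × 23.55/29.530 ≈ 287.1°.
Illuminated fraction = (1 − cos 287.1°)/2 = (1 − 0.294)/2 ≈ 0.353, so 35%.

35%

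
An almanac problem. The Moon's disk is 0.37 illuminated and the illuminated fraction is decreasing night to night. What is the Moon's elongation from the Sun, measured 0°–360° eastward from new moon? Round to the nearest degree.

285°

cos θ = 1 − 2f = 0.260, giving a principal value of 74.9°.
Waning ⇒ past full, so θ = 360° − 74.9° = 285.1°.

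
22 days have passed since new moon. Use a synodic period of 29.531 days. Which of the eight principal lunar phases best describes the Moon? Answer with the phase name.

last quarter

θ ≈ 360° × 22/29.531 = 268°, which falls in the last quarter sector.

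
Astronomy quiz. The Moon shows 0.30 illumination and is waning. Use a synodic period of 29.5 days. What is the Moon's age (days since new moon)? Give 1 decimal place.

Invert f = (1 − cos θ)/2 to get cos θ = 1 − 2(0.30) = 0.400, hence θ₀ = arccos 0.400 = 66.4°.
A waning Moon lies in 180°–360°, so θ = 360° − 66.4° = 293.6°.
That fraction of the synodic month is 293.6/360 × 29.5 d ≈ 24.06 d.

24.1 days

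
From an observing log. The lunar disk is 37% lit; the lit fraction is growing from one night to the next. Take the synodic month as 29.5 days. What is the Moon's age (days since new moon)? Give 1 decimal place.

cos θ = 1 − 2f = 0.260, giving a principal value of 74.9°.
Before full moon the principal value applies: θ = 74.9°.
At 360°/29.5 d per day, 74.9° corresponds to 6.14 days.

6.1 days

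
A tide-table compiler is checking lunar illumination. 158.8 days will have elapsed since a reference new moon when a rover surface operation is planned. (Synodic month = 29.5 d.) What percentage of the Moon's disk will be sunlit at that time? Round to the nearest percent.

Reduce mod P: 158.8 − 5×29.5 = 11.30 d into the current lunation.
The Moon has covered 11.30/29.5 of its cycle, so θ ≈ 360° × 11.30/29.5 = 137.9°.
Illuminated fraction = (1 − cos 137.9°)/2 = (1 − (-0.742))/2 ≈ 0.871, so 87%.

87%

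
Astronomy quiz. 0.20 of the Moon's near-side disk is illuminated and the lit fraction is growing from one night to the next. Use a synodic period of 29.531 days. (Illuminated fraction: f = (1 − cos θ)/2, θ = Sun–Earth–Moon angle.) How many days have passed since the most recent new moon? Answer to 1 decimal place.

From f = (1 − cos θ)/2: cos θ = 1 − 2×0.20 = 0.600; arccos → 53.1°.
The Moon is waxing (0°–180°), so θ = 53.1° directly.
Age = 29.531 × 53.1°/360° ≈ 4.36 days.

4.4 days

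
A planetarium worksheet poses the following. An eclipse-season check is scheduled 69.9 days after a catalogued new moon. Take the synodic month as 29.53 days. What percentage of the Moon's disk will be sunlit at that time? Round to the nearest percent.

Reduce mod P: 69.9 − 2×29.53 = 10.84 d into the current lunation.
The Moon has covered 10.84/29.53 of its cycle, so θ ≈ 360° × 10.84/29.53 = 132.2°.
Illuminated fraction = (1 − cos 132.2°)/2 = (1 − (-0.671))/2 ≈ 0.836, so 84%.

84%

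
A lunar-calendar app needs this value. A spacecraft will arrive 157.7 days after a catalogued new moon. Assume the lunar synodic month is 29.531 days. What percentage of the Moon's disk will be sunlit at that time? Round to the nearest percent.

157.7 d spans 5 complete synodic months (5 × 29.531 = 147.66 d) plus 10.04 d.
The Moon has covered 10.04/29.531 of its cycle, so θ ≈ 360° × 10.04/29.531 = 122.5°.
Illuminated fraction = (1 − cos 122.5°)/2 = (1 − (-0.537))/2 ≈ 0.768, so 77%.

77%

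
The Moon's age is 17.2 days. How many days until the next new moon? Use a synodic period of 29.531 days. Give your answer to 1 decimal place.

One full lunation from the last new moon is 29.531 d; remaining = 29.531 − 17.2 = 12.331 d.

12.3 days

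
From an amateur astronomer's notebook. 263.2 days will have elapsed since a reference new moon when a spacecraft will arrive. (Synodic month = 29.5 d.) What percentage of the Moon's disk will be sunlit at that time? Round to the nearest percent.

263.2 d spans 8 complete synodic months (8 × 29.5 = 236.00 d) plus 27.20 d.
The Moon has covered 27.20/29.5 of its cycle, so θ ≈ 360° × 27.20/29.5 = 331.9°.
With cos θ = 0.882, the lit fraction is (1 − 0.882)/2 ≈ 0.059, so 6%.

6%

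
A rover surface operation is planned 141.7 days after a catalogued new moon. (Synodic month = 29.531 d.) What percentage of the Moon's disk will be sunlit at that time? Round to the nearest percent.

35%

141.7 d spans 4 complete synodic months (4 × 29.531 = 118.12 d) plus 23.58 d.
The Moon has covered 23.58/29.531 of its cycle, so θ ≈ 360° × 23.58/29.531 = 287.4°.
Illuminated fraction = (1 − cos 287.4°)/2 = (1 − 0.299)/2 ≈ 0.350, so 35%.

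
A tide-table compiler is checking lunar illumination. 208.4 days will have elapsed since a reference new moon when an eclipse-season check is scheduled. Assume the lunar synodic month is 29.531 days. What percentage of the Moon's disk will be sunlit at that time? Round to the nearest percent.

3%

Reduce mod P: 208.4 − 7×29.531 = 1.68 d into the current lunation.
The Moon has covered 1.68/29.531 of its cycle, so θ ≈ 360° × 1.68/29.531 = 20.5°.
With cos θ = 0.937, the lit fraction is (1 − 0.937)/2 ≈ 0.032, so 3%.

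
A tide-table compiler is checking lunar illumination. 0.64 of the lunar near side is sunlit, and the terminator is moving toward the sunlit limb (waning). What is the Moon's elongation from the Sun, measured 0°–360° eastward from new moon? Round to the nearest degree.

Invert f = (1 − cos θ)/2 to get cos θ = 1 − 2(0.64) = -0.280, hence θ₀ = arccos -0.280 = 106.3°.
Waning ⇒ past full, so θ = 360° − 106.3° = 253.7°.

254°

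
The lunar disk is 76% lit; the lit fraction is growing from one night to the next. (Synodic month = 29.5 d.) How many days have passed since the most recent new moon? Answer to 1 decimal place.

9.9 days

cos θ = 1 − 2f = -0.520, giving a principal value of 121.3°.
Waxing ⇒ before full, so θ = 121.3°.
Age = 29.5 × 121.3°/360° ≈ 9.94 days.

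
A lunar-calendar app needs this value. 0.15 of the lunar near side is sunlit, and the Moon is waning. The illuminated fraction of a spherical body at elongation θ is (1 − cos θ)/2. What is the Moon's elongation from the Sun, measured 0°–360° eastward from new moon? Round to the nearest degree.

314°

From f = (1 − cos θ)/2: cos θ = 1 − 2×0.15 = 0.700; arccos → 45.6°.
Since the Moon is past full (waning), take the reflex angle: θ = 360° − 45.6° = 314.4°.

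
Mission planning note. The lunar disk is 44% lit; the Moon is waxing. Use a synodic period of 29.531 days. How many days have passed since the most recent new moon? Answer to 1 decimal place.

Invert f = (1 − cos θ)/2 to get cos θ = 1 − 2(0.44) = 0.120, hence θ₀ = arccos 0.120 = 83.1°.
Before full moon the principal value applies: θ = 83.1°.
That fraction of the synodic month is 83.1/360 × 29.531 d ≈ 6.82 d.

6.8 days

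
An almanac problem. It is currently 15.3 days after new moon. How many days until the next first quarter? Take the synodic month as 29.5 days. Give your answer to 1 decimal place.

First quarter occurs at elongation 90°, i.e. at age 29.5 × 90/360 = 7.375 d.
Already past this cycle's first quarter; the next is at 7.375 + 29.5 = 36.875 d, so 36.875 − 15.3 = 21.575 days.

21.6 days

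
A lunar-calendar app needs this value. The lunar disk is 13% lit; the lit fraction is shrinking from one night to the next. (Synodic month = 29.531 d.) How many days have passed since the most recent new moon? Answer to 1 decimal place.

26.1 days

cos θ = 1 − 2f = 0.740, giving a principal value of 42.3°.
Waning ⇒ past full, so θ = 360° − 42.3° = 317.7°.
At 360°/29.531 d per day, 317.7° corresponds to 26.06 days.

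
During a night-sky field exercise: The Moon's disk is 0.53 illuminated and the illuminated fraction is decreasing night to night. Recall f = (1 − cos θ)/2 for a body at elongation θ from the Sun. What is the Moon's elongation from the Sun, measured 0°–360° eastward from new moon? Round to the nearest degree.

From f = (1 − cos θ)/2: cos θ = 1 − 2×0.53 = -0.060; arccos → 93.4°.
Since the Moon is past full (waning), take the reflex angle: θ = 360° − 93.4° = 266.6°.

267°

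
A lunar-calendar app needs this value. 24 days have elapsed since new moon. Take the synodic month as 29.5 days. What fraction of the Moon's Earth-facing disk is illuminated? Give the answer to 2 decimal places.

Elongation θ = 360° × 24/29.5 ≈ 292.9°.
Illuminated fraction = (1 − cos 292.9°)/2 = (1 − 0.389)/2 ≈ 0.306.

0.31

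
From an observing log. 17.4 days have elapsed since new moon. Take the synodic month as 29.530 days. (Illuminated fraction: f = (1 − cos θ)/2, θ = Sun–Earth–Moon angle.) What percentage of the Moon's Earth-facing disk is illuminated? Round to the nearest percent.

92%

The Moon has covered 17.4/29.530 of its cycle, so θ ≈ 360° × 17.4/29.530 = 212.1°.
With cos θ = (-0.847), the lit fraction is (1 − (-0.847))/2 ≈ 0.923, so 92%.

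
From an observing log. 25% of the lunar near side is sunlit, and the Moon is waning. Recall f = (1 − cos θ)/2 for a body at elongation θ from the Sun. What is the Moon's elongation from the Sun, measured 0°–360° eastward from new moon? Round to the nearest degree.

300°

cos θ = 1 − 2f = 0.500, giving a principal value of 60.0°.
Since the Moon is past full (waning), take the reflex angle: θ = 360° − 60.0° = 300.0°.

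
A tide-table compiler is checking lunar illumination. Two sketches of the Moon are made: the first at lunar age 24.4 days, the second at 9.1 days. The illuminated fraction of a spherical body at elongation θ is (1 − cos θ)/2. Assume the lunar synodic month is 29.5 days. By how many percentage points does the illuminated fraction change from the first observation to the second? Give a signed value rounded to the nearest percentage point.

First observation: θ = 360°·24.4/29.5 = 297.8°, so f = 0.267.
Second observation: θ = 111.1°, f = 0.680.
Δf = 0.680 − 0.267 = +0.413, i.e. +41 pp.

+41 percentage points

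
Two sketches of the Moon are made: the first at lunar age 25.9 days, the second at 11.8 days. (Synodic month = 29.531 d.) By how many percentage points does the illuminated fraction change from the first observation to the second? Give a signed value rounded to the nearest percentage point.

θ₁ = 360° × 25.9/29.531 = 315.7°, f₁ = (1 − cos θ₁)/2 = 0.142.
θ₂ = 360° × 11.8/29.531 = 143.8°, f₂ = (1 − cos θ₂)/2 = 0.904.
Change = f₂ − f₁ = +0.762 → +76 percentage points.

+76 pp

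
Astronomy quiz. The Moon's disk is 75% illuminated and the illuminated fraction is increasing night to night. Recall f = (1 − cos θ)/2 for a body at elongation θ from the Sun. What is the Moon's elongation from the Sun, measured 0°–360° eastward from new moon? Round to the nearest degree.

120°

From f = (1 − cos θ)/2: cos θ = 1 − 2×0.75 = -0.500; arccos → 120.0°.
Waxing ⇒ before full, so θ = 120.0°.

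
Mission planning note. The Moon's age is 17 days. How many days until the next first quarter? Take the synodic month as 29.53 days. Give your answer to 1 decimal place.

19.9 days

First quarter occurs at elongation 90°, i.e. at age 29.53 × 90/360 = 7.383 d.
Already past this cycle's first quarter; the next is at 7.383 + 29.53 = 36.913 d, so 36.913 − 17 = 19.913 days.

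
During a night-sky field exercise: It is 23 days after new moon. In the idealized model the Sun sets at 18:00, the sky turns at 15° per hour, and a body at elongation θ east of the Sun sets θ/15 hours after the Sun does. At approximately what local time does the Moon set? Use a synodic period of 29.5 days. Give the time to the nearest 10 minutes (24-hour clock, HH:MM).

12:40

Elongation θ = 360° × 23/29.5 ≈ 280.7°.
Delay after the Sun = 280.7° / (15°/h) ≈ 18.71 h.
18:00 + 18.712 h ≈ 12:43 → 12:40 to the nearest ten minutes.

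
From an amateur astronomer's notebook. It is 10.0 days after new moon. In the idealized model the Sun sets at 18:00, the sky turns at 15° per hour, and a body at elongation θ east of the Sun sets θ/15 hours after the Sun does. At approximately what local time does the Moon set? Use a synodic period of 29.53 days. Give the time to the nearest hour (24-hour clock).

02:00

Phase angle: θ = 360°·(10.0 d)/(29.53 d) = 121.9°.
The Moon trails the Sun by θ/15 = 121.9/15 ≈ 8.13 hours.
18:00 + 8.13 h ≈ 02:08 → 02:00 to the nearest hour.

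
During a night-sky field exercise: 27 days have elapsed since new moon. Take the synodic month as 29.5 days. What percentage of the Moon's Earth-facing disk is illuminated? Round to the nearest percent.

7%

Elongation θ = 360° × 27/29.5 ≈ 329.5°.
With cos θ = 0.862, the lit fraction is (1 − 0.862)/2 ≈ 0.069, so 7%.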